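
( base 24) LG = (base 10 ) 520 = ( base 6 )2224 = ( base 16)208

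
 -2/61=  - 1 + 59/61 = - 0.03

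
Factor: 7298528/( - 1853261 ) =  - 2^5*61^1*79^( -1)*3739^1*23459^( - 1)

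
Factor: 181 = 181^1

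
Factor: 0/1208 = 0 = 0^1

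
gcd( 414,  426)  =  6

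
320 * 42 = 13440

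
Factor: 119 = 7^1*17^1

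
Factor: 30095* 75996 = 2^2 * 3^2*5^1*13^1*463^1*2111^1 = 2287099620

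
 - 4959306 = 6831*( - 726 )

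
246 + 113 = 359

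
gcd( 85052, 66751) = 1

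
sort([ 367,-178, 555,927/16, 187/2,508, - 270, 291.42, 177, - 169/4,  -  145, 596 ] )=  [-270,- 178,  -  145,- 169/4,927/16, 187/2, 177, 291.42, 367, 508, 555, 596]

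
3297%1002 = 291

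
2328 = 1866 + 462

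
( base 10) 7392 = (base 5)214032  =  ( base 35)617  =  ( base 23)DM9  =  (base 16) 1ce0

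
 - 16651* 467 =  - 7776017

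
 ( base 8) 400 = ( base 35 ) 7b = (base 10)256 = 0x100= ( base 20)CG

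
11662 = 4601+7061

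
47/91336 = 47/91336 = 0.00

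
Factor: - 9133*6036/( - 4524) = 4593899/377 = 13^( - 1 )*29^ ( - 1)*503^1*9133^1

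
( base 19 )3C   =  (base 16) 45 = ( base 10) 69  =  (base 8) 105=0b1000101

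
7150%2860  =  1430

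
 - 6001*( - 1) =6001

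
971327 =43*22589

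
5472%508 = 392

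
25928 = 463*56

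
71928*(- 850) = - 61138800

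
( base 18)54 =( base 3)10111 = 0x5E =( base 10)94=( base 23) 42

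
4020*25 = 100500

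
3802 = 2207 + 1595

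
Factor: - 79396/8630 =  - 46/5 = - 2^1*5^(  -  1)*23^1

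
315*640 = 201600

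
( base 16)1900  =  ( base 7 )24442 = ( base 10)6400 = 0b1100100000000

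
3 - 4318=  - 4315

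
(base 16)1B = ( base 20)17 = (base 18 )19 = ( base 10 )27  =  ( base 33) R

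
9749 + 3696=13445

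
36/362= 18/181 = 0.10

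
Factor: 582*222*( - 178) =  - 2^3*3^2*37^1*89^1*97^1 = -  22998312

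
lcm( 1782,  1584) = 14256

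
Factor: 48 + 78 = 2^1*3^2*  7^1 =126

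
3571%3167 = 404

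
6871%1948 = 1027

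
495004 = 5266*94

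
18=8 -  - 10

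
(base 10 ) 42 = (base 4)222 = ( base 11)39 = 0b101010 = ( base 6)110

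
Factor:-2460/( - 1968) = 5/4 = 2^(-2)  *5^1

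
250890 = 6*41815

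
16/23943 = 16/23943=0.00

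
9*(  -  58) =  - 522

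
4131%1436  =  1259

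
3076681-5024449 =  - 1947768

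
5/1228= 5/1228=0.00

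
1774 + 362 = 2136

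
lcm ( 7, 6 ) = 42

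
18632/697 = 1096/41 = 26.73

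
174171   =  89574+84597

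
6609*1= 6609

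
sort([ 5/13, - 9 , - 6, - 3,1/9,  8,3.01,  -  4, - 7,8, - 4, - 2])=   [-9, - 7, - 6, - 4,- 4, - 3,-2, 1/9, 5/13,3.01, 8, 8]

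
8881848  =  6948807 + 1933041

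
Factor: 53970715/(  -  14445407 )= -5^1 * 41^(-1)*352327^( - 1) * 10794143^1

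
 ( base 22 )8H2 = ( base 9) 5740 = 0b1000010011000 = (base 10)4248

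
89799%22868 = 21195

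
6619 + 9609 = 16228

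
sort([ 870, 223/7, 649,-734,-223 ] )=[ - 734, - 223, 223/7, 649 , 870]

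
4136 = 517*8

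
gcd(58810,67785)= 5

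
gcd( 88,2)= 2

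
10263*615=6311745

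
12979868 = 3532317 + 9447551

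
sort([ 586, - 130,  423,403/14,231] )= [ - 130,403/14, 231 , 423, 586] 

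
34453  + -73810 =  - 39357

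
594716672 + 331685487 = 926402159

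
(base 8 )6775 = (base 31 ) 3MG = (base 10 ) 3581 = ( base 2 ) 110111111101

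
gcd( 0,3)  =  3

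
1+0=1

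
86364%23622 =15498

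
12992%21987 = 12992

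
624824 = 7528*83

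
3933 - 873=3060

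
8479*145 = 1229455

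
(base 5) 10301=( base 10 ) 701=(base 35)k1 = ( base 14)381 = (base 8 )1275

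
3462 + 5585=9047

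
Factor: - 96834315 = -3^1 *5^1* 929^1*6949^1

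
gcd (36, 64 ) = 4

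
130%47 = 36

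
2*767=1534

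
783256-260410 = 522846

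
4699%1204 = 1087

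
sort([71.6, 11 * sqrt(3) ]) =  [ 11*sqrt(3),  71.6 ] 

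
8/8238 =4/4119 = 0.00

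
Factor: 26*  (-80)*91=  - 189280 = - 2^5*5^1* 7^1 * 13^2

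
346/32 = 10 + 13/16 = 10.81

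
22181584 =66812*332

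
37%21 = 16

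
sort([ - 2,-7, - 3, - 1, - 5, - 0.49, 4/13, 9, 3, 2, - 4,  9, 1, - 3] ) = [ - 7,  -  5, - 4, - 3, - 3, - 2, - 1,-0.49, 4/13, 1,2,3, 9, 9]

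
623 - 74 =549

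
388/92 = 4 + 5/23=4.22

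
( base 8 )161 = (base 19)5i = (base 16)71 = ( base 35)38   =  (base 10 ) 113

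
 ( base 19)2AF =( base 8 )1637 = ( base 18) 2f9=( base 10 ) 927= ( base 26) 19h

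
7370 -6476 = 894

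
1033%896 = 137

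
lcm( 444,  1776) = 1776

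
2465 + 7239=9704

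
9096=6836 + 2260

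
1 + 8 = 9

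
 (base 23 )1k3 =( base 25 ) 1eh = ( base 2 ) 1111100000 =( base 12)6a8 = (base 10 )992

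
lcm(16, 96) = 96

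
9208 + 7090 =16298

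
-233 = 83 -316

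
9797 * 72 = 705384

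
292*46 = 13432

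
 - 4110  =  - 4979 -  - 869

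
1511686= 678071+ 833615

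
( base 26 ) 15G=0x336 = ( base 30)rc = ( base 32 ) pm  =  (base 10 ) 822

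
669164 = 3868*173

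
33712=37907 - 4195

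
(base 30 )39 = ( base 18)59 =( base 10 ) 99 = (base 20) 4j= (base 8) 143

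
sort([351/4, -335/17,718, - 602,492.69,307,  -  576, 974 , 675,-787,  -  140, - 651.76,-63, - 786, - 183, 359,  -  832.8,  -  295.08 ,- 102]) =[ - 832.8,  -  787,  -  786, - 651.76, - 602,- 576,-295.08,- 183, - 140, - 102, - 63,-335/17,351/4, 307, 359, 492.69, 675 , 718,974 ] 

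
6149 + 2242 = 8391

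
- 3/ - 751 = 3/751 = 0.00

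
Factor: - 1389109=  - 19^1*113^1*647^1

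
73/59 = 73/59 = 1.24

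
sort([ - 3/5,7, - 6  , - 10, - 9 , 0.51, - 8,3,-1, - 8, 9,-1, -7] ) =[ - 10, -9, -8,-8,  -  7, -6,  -  1,  -  1, - 3/5,0.51,3, 7,9]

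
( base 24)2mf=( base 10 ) 1695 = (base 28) 24F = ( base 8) 3237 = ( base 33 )1ic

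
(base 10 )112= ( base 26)48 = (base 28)40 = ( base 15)77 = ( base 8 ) 160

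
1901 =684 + 1217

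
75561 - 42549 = 33012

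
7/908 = 7/908 = 0.01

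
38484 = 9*4276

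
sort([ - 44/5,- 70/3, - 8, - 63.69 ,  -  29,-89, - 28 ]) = [ - 89, - 63.69, - 29,-28, - 70/3, - 44/5, - 8] 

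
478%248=230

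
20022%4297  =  2834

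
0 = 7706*0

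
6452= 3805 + 2647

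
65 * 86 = 5590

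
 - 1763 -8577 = - 10340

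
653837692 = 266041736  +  387795956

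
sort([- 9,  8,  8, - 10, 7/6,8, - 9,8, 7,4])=[-10, - 9, - 9,7/6,4,  7,8,8,  8,  8 ]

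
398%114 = 56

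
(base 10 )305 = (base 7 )614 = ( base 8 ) 461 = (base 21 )eb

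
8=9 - 1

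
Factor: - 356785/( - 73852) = 715/148 = 2^(- 2)*5^1*11^1*13^1*37^(  -  1)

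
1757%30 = 17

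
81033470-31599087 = 49434383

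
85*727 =61795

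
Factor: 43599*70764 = 2^2*3^2 * 5897^1*14533^1  =  3085239636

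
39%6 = 3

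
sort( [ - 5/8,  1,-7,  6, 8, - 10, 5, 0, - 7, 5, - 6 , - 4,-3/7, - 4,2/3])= [ - 10, - 7,  -  7, - 6 , -4, - 4, - 5/8, - 3/7 , 0, 2/3,1,5,5,6 , 8]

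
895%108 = 31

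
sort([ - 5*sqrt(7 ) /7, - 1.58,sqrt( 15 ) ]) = [ - 5*sqrt( 7 )/7, - 1.58,sqrt ( 15 )]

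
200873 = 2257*89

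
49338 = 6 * 8223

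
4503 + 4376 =8879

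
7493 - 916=6577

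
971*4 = 3884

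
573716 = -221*(- 2596 ) 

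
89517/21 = 4262 + 5/7 = 4262.71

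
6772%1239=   577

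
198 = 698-500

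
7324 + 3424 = 10748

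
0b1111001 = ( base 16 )79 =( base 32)3P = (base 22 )5B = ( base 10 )121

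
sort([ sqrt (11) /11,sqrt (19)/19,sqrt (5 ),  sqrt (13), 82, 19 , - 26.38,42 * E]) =[-26.38, sqrt( 19 )/19,sqrt(11 ) /11, sqrt(5),  sqrt( 13),19,  82,42*E ] 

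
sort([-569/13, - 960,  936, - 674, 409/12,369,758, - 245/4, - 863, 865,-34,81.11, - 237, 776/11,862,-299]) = [ - 960,-863,  -  674, - 299, - 237, - 245/4  , - 569/13,  -  34, 409/12, 776/11,81.11,  369, 758,862,865 , 936] 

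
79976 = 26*3076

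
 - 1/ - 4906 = 1/4906 = 0.00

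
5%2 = 1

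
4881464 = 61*80024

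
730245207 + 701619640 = 1431864847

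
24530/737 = 2230/67= 33.28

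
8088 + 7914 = 16002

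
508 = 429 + 79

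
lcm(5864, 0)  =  0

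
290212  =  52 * 5581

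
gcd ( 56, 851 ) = 1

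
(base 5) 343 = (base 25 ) 3N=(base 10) 98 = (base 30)38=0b1100010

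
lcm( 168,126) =504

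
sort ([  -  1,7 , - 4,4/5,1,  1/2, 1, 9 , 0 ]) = [ - 4, - 1,0,1/2,  4/5 , 1, 1,7, 9 ]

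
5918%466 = 326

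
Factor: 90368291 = 13^1*821^1*  8467^1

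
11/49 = 11/49= 0.22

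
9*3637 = 32733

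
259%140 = 119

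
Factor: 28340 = 2^2* 5^1 * 13^1*109^1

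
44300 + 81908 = 126208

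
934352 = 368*2539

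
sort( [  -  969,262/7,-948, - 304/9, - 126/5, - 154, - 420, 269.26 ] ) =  [-969, - 948, - 420, - 154 , - 304/9, - 126/5, 262/7,269.26]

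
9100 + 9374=18474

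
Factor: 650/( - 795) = - 130/159 = - 2^1 * 3^( - 1 )*5^1 * 13^1*53^ ( - 1) 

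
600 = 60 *10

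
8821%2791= 448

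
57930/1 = 57930 = 57930.00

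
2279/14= 2279/14 =162.79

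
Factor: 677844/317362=2^1*3^2*19^1*107^( - 1)*991^1 *1483^( - 1) =338922/158681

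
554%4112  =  554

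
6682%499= 195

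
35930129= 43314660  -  7384531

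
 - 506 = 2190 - 2696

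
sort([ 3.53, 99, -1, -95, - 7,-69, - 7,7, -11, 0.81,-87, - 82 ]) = [ - 95, - 87, - 82, - 69,  -  11, - 7, - 7, - 1,0.81, 3.53,7, 99]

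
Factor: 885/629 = 3^1*5^1*17^ ( - 1)*37^( - 1)*59^1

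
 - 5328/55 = -5328/55 = - 96.87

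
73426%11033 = 7228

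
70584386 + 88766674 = 159351060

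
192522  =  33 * 5834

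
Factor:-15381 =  - 3^2*1709^1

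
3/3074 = 3/3074 = 0.00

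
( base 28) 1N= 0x33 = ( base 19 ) 2d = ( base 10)51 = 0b110011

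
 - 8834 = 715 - 9549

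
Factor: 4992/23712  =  2^2 * 19^( - 1) = 4/19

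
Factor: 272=2^4*17^1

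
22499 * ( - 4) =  - 89996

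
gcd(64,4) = 4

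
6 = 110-104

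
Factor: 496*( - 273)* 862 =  - 2^5*3^1*7^1*13^1*31^1 * 431^1 =-116721696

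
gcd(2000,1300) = 100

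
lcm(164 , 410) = 820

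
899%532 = 367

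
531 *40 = 21240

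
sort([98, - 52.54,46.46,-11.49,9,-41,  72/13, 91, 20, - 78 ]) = [ - 78, - 52.54, - 41,-11.49, 72/13,9,20 , 46.46,91,98] 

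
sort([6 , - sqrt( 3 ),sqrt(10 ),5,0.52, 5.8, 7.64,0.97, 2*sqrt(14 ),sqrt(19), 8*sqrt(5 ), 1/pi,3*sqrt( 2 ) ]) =[ - sqrt (3 ),1/pi , 0.52, 0.97, sqrt( 10), 3*sqrt(2), sqrt( 19 ),  5, 5.8,6, 2*sqrt(14),7.64, 8*sqrt( 5)]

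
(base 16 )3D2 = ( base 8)1722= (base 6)4310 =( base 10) 978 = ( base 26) 1BG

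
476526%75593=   22968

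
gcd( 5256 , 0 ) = 5256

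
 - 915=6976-7891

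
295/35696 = 295/35696 = 0.01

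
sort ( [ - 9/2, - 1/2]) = [ - 9/2, - 1/2]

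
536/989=536/989 = 0.54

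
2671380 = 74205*36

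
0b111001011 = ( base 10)459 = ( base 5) 3314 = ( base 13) 294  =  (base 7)1224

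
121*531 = 64251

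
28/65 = 28/65=0.43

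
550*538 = 295900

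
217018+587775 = 804793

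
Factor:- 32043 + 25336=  - 6707 = - 19^1*353^1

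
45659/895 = 51 + 14/895 = 51.02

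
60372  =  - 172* (-351)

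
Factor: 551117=7^1 * 131^1*601^1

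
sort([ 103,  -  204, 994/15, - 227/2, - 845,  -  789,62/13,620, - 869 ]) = [ - 869, - 845, - 789, - 204, - 227/2,62/13,994/15,103, 620 ] 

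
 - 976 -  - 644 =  - 332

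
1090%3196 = 1090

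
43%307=43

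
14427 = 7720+6707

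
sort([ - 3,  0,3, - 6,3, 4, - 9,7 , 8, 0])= [  -  9, - 6 , - 3, 0, 0, 3,3, 4, 7 , 8 ]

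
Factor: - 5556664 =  - 2^3*19^1*139^1 * 263^1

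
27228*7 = 190596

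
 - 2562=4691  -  7253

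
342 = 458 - 116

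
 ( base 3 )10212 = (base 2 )1101000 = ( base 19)59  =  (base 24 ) 48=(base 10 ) 104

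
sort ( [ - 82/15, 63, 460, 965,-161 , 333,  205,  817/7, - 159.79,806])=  [ - 161, - 159.79, - 82/15,63, 817/7,205,333,460,  806,965]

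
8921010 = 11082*805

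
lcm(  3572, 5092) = 239324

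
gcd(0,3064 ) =3064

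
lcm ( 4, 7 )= 28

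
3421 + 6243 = 9664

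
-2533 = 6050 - 8583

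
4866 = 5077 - 211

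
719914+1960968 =2680882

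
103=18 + 85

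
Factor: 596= 2^2*149^1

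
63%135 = 63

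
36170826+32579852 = 68750678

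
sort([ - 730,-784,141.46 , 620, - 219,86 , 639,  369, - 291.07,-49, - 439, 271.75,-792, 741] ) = [-792, - 784 , - 730, - 439,- 291.07,-219,-49, 86, 141.46,271.75, 369 , 620,  639,741 ]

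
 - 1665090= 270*( -6167 )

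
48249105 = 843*57235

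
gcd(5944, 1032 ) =8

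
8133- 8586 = - 453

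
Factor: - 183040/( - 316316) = 320/553  =  2^6*5^1 * 7^( - 1 )*79^( - 1)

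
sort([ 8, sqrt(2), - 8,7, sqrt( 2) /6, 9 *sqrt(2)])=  [ - 8, sqrt(2 )/6, sqrt (2 ),7, 8,  9*sqrt ( 2)]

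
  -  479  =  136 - 615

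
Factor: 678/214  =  3^1*107^( - 1 )*113^1 = 339/107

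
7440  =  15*496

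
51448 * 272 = 13993856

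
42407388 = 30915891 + 11491497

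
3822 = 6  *637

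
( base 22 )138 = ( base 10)558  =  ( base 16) 22E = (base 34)ge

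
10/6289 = 10/6289 = 0.00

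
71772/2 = 35886 = 35886.00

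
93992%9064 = 3352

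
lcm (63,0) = 0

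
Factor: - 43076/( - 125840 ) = 89/260 = 2^( - 2)*5^( - 1)*13^( - 1) * 89^1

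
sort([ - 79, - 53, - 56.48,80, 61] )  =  [-79, - 56.48, - 53,61 , 80 ]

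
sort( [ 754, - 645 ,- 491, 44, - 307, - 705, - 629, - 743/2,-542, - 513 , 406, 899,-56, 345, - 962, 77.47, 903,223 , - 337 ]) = [-962, - 705 , - 645, - 629, - 542, - 513, - 491, - 743/2 , - 337, - 307  , - 56, 44,  77.47,223,345, 406,754,899, 903]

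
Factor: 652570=2^1*5^1 * 65257^1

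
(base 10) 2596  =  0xA24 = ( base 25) 43l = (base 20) 69g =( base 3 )10120011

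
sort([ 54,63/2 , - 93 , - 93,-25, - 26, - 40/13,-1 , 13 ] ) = [ - 93, - 93, - 26,- 25, - 40/13, - 1 , 13,63/2,54]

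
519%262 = 257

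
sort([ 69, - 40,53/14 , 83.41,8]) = [ - 40, 53/14, 8,69, 83.41 ] 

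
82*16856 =1382192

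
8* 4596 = 36768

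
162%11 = 8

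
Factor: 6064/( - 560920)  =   - 2/185 = - 2^1 * 5^( - 1)*37^ (- 1)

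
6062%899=668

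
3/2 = 3/2 = 1.50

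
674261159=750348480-76087321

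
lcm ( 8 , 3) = 24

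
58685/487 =120 + 245/487=120.50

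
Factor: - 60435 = - 3^2 *5^1*17^1*79^1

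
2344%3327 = 2344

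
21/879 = 7/293 = 0.02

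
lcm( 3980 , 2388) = 11940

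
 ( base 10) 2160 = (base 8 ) 4160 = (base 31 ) 27L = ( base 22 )4a4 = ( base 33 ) 1WF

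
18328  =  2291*8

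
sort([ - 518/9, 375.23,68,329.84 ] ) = [  -  518/9,68,329.84,375.23]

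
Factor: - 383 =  - 383^1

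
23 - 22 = 1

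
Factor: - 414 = - 2^1*3^2 * 23^1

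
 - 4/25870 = - 2/12935 = - 0.00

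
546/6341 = 546/6341 = 0.09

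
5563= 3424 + 2139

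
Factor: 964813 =31^1*31123^1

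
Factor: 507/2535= 1/5 =5^ (  -  1 )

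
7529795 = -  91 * (  -  82745)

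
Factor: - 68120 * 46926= -2^4*3^3 * 5^1*11^1*13^1*79^1*131^1 = - 3196599120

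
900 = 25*36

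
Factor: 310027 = 310027^1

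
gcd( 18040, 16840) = 40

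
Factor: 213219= 3^3*53^1 * 149^1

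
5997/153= 1999/51 = 39.20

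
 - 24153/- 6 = 4025+1/2 = 4025.50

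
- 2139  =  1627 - 3766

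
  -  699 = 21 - 720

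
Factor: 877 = 877^1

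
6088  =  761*8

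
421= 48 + 373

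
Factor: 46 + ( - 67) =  - 21 = - 3^1*7^1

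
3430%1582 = 266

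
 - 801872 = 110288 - 912160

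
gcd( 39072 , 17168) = 592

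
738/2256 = 123/376  =  0.33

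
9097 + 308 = 9405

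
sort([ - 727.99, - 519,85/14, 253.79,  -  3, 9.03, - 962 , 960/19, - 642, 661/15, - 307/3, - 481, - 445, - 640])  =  [ - 962, - 727.99 ,-642,-640,  -  519 ,-481, - 445, - 307/3,  -  3, 85/14, 9.03, 661/15, 960/19, 253.79]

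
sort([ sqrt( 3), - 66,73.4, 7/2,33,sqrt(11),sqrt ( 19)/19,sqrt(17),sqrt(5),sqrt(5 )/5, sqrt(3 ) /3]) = [-66,sqrt ( 19)/19,sqrt(5 )/5,sqrt(3)/3,  sqrt(3 ),sqrt(5),sqrt (11),  7/2,sqrt( 17 ), 33,73.4]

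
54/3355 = 54/3355 = 0.02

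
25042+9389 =34431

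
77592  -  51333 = 26259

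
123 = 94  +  29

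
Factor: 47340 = 2^2*3^2 * 5^1*263^1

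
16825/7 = 2403 + 4/7 = 2403.57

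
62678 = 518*121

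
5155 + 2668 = 7823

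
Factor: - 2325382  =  -2^1*1162691^1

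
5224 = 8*653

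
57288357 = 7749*7393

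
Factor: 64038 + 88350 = 2^2*3^3*17^1*83^1 = 152388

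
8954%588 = 134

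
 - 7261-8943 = -16204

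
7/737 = 7/737 = 0.01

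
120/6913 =120/6913 = 0.02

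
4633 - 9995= -5362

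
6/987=2/329 = 0.01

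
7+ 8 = 15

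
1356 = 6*226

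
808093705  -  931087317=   -  122993612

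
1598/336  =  4 + 127/168 =4.76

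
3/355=3/355 = 0.01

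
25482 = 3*8494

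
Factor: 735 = 3^1*5^1 * 7^2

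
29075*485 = 14101375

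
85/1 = 85 = 85.00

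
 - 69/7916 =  - 69/7916  =  - 0.01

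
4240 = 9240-5000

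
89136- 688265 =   -  599129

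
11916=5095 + 6821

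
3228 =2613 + 615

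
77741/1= 77741  =  77741.00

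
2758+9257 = 12015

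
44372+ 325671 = 370043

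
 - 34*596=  - 20264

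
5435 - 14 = 5421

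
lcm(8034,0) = 0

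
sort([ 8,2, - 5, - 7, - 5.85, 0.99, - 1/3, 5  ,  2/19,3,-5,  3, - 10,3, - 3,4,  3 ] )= [  -  10,  -  7,-5.85, - 5, - 5 ,-3, - 1/3, 2/19,0.99, 2,3, 3,3, 3,4, 5,8 ] 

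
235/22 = 235/22=10.68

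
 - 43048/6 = -21524/3= - 7174.67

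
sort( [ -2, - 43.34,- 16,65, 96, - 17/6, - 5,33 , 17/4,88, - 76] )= [  -  76, - 43.34, - 16 ,-5 ,  -  17/6 , - 2,17/4,33 , 65 , 88,96]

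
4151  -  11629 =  - 7478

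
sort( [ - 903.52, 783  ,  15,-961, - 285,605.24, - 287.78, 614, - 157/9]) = [-961, - 903.52, - 287.78,-285, - 157/9,15,605.24, 614, 783]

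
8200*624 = 5116800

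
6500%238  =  74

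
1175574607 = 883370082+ 292204525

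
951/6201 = 317/2067 = 0.15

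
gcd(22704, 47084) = 4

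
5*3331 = 16655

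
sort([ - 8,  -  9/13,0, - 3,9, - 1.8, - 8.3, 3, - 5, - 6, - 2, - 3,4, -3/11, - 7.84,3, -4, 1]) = [-8.3, -8, - 7.84,- 6, - 5,-4, - 3, - 3, - 2, - 1.8 ,-9/13, - 3/11, 0, 1,3,3, 4,9 ] 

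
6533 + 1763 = 8296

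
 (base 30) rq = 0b1101000100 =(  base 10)836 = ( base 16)344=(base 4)31010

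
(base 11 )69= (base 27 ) 2l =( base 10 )75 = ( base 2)1001011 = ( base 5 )300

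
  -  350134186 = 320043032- 670177218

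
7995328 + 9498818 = 17494146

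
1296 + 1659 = 2955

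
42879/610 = 42879/610 = 70.29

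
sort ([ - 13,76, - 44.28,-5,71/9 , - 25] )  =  [ - 44.28,  -  25, - 13, - 5,  71/9,76 ]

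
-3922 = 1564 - 5486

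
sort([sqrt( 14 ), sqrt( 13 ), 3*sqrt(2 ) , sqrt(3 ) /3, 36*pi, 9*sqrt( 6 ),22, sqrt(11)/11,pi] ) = [ sqrt( 11 )/11,sqrt (3)/3,pi , sqrt( 13),sqrt( 14 ),  3 * sqrt (2 ) , 22, 9*sqrt(6 ), 36*pi]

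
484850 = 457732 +27118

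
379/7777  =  379/7777 = 0.05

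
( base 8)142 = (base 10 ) 98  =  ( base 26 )3K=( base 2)1100010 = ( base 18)58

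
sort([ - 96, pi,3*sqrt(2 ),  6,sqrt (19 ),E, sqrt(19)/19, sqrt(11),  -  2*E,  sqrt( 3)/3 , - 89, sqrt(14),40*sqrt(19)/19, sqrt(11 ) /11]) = [ - 96, - 89, - 2*E, sqrt(19 )/19,sqrt (11 ) /11, sqrt( 3)/3,E,pi,  sqrt( 11 ), sqrt( 14), 3*sqrt( 2 ),sqrt( 19 ),6, 40*sqrt( 19 )/19 ]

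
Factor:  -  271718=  - 2^1 * 135859^1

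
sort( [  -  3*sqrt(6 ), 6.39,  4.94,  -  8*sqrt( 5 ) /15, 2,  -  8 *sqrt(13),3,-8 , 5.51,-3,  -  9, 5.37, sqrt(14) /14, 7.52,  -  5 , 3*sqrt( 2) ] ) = [ - 8*sqrt(13),-9, - 8, - 3*sqrt (6) , - 5,-3, - 8*sqrt( 5 ) /15 , sqrt( 14) /14,  2,3, 3*sqrt( 2 ) , 4.94,5.37,  5.51 , 6.39,7.52] 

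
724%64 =20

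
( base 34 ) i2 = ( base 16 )266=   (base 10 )614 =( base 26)NG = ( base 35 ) HJ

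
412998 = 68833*6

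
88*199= 17512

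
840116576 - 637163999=202952577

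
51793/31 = 51793/31= 1670.74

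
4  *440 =1760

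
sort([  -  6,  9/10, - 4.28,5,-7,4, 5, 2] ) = [  -  7 , - 6 , - 4.28, 9/10, 2,4,5 , 5] 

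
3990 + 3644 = 7634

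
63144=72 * 877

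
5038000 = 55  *91600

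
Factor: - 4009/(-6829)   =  19^1*211^1*6829^ ( - 1)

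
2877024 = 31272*92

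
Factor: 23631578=2^1*29^1*211^1 * 1931^1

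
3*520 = 1560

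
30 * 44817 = 1344510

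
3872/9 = 430 + 2/9 =430.22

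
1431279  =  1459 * 981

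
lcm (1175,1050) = 49350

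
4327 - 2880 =1447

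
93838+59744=153582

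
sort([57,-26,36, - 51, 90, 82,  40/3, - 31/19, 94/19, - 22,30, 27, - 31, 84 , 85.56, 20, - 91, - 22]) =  [ - 91,-51, - 31, - 26,-22,  -  22, - 31/19, 94/19, 40/3, 20,27, 30, 36, 57,82, 84,85.56,90 ]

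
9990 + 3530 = 13520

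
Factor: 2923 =37^1 * 79^1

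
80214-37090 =43124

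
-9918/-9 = 1102 + 0/1 =1102.00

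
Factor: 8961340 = 2^2*5^1*448067^1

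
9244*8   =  73952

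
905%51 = 38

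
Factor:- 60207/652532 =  - 2^( - 2 )*3^1 *7^1*37^ ( - 1)*47^1*61^1*4409^( - 1 ) 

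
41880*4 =167520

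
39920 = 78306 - 38386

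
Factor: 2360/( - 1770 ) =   -  4/3 =- 2^2*3^( - 1 ) 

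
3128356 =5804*539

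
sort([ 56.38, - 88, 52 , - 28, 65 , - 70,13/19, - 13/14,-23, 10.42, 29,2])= [-88,  -  70, -28, - 23, - 13/14,13/19,2,10.42,29, 52, 56.38,65]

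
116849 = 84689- - 32160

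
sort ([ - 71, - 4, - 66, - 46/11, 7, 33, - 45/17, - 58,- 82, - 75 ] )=[ - 82, - 75,-71 ,-66 , - 58, - 46/11, - 4, - 45/17 , 7,33]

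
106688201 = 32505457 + 74182744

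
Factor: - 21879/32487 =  - 3^1*7^(  -  2) * 11^1= -33/49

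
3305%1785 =1520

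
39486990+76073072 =115560062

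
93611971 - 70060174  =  23551797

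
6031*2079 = 12538449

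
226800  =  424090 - 197290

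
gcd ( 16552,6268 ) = 4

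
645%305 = 35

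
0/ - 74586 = 0/1=-0.00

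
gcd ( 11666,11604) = 2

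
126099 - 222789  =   - 96690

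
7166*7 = 50162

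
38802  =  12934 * 3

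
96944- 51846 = 45098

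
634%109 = 89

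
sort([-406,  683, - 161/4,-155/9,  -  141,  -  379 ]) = [  -  406,-379,-141, - 161/4, - 155/9,683] 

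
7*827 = 5789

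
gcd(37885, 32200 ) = 5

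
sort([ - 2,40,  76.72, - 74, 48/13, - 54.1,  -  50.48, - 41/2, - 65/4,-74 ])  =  [  -  74,-74, - 54.1, - 50.48,-41/2,-65/4, - 2,48/13,40,76.72 ]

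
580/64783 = 580/64783= 0.01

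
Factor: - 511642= - 2^1*47^1*5443^1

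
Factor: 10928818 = 2^1 * 23^1*193^1 *1231^1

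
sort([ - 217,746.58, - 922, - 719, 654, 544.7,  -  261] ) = [ - 922, - 719, - 261, - 217, 544.7, 654, 746.58 ] 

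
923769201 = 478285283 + 445483918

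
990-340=650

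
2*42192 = 84384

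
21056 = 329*64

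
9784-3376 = 6408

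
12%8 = 4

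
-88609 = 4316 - 92925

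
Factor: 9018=2^1*3^3*167^1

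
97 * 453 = 43941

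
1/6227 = 1/6227 = 0.00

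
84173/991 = 84173/991=84.94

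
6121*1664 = 10185344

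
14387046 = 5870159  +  8516887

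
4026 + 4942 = 8968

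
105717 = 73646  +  32071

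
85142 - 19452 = 65690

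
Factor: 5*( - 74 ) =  - 2^1 * 5^1*37^1 = - 370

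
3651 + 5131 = 8782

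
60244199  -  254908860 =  - 194664661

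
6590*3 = 19770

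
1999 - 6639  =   - 4640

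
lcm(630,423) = 29610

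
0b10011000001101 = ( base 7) 40254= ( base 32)9GD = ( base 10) 9741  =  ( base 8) 23015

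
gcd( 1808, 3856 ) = 16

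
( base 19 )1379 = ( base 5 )224314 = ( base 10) 8084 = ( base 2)1111110010100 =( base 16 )1f94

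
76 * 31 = 2356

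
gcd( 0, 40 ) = 40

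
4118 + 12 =4130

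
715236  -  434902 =280334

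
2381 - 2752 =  - 371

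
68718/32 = 34359/16= 2147.44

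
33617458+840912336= 874529794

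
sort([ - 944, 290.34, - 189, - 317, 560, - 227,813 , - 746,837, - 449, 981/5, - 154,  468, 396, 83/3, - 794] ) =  [ - 944,- 794,-746, - 449, - 317, - 227, - 189,-154,83/3,981/5,290.34 , 396,  468, 560 , 813,837] 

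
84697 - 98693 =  - 13996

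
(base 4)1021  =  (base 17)45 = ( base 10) 73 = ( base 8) 111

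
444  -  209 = 235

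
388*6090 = 2362920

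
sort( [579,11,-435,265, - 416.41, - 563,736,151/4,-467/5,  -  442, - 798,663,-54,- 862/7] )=[ - 798 , - 563, - 442, - 435,-416.41, - 862/7,- 467/5, - 54,11,151/4,265,579 , 663 , 736]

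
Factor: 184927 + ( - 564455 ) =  - 379528= - 2^3*47441^1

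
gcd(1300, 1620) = 20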